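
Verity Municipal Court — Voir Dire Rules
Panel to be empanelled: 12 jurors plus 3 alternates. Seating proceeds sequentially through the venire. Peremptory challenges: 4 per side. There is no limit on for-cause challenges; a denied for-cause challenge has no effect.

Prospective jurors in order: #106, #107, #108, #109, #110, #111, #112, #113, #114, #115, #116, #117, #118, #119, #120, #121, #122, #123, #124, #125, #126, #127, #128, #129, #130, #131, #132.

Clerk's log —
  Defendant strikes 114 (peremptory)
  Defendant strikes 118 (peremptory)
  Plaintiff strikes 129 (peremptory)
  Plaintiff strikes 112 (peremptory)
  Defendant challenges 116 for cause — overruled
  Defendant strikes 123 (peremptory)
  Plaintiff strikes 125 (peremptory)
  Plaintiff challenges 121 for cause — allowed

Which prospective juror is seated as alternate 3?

Removed: #112, #114, #118, #121, #123, #125, #129. (#116 stays — for-cause denied.)
Seating in order: seats 1–12 → #106, #107, #108, #109, #110, #111, #113, #115, #116, #117, #119, #120; alternates → #122, #124, #126.
So alternate 3 is #126.

126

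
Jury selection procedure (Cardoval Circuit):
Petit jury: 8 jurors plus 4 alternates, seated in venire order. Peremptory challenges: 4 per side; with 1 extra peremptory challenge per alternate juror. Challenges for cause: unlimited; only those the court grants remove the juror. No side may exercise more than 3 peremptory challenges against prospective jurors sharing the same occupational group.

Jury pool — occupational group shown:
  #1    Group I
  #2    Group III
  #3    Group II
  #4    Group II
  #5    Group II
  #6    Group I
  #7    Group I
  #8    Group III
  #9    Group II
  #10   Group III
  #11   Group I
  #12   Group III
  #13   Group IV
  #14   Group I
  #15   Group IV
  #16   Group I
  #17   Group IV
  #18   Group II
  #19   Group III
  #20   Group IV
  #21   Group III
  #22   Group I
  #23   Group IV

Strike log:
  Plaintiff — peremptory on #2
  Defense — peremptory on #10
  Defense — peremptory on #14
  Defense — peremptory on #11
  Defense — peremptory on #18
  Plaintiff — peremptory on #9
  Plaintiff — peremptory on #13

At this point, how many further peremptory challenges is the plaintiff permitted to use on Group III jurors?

Plaintiff peremptories so far: #2, #9, #13 — 3 of 8 used, 5 left overall.
Against Group III: #2 — 1 used; per-group cap 3 leaves 2.
Binding limit: min(5, 2) = 2.

2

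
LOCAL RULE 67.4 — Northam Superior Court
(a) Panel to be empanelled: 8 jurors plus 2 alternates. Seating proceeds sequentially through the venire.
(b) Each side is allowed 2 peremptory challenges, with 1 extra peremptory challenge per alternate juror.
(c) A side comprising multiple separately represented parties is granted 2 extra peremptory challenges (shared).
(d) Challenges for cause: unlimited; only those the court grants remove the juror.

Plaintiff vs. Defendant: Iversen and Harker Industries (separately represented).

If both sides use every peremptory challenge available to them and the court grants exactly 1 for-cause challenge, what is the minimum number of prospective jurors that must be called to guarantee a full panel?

21

Seats to fill: 8 + 2 alternates = 10.
Peremptories — Plaintiff: 2 + 1×2 = 4; Defendant: 2 + 1×2 + 2 = 6; total 10.
For-cause removals: 1.
Minimum venire: 10 + 10 + 1 = 21.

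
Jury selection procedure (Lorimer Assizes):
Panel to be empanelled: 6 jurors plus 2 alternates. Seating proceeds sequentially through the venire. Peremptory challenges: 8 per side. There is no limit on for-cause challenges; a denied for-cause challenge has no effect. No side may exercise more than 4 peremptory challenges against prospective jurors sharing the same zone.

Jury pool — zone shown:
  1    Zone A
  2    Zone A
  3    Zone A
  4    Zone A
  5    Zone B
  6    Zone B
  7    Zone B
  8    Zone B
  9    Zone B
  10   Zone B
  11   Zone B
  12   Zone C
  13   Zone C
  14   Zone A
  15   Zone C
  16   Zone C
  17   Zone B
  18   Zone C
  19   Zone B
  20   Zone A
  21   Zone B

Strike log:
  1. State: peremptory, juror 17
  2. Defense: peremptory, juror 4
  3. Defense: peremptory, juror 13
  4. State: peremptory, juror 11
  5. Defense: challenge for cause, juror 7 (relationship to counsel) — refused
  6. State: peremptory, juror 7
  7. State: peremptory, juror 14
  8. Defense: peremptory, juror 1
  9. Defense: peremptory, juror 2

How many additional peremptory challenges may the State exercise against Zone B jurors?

1

State peremptories so far: #17, #11, #7, #14 — 4 of 8 used, 4 left overall.
Against Zone B: #17, #11, #7 — 3 used; per-zone cap 4 leaves 1.
Binding limit: min(4, 1) = 1.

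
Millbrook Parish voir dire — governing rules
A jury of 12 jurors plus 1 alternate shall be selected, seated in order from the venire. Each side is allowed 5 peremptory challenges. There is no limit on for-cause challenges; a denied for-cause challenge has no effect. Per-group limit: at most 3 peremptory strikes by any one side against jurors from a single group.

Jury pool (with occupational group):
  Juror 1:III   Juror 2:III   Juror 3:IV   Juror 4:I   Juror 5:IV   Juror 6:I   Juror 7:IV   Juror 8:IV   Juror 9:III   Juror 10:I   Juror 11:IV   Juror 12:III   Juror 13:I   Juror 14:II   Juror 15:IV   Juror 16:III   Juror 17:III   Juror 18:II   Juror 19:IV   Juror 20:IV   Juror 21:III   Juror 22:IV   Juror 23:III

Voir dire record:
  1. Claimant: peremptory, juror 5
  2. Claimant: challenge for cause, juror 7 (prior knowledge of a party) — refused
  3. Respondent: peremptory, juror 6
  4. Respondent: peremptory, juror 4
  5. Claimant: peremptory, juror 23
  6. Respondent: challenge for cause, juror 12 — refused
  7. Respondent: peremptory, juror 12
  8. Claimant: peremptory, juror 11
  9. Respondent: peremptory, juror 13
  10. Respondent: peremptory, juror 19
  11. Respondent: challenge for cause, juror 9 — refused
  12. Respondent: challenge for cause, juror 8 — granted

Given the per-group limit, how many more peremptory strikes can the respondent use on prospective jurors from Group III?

0

Respondent peremptories so far: #6, #4, #12, #13, #19 — 5 of 5 used, 0 left overall.
Against Group III: #12 — 1 used; per-group cap 3 leaves 2.
Binding limit: min(0, 2) = 0.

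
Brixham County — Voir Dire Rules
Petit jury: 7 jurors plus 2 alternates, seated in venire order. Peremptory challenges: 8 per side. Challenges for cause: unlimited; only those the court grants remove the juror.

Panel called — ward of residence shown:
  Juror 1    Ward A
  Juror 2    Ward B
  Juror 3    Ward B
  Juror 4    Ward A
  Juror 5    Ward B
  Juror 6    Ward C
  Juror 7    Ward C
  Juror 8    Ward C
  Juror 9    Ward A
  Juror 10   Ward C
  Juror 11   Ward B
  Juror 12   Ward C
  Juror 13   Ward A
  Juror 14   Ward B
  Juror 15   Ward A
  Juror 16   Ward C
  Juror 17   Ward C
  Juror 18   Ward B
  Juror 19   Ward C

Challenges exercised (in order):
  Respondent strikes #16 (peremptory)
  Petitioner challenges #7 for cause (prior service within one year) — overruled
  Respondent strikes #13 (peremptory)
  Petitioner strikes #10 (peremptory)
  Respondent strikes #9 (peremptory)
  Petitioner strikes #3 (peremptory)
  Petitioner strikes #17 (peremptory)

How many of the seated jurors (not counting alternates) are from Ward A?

2

Removed: #3, #9, #10, #13, #16, #17.
Seated jurors 1–7: #1, #2, #4, #5, #6, #7, #8 (alternates #11, #12 not counted).
Of those, in Ward A: #1, #4 → 2.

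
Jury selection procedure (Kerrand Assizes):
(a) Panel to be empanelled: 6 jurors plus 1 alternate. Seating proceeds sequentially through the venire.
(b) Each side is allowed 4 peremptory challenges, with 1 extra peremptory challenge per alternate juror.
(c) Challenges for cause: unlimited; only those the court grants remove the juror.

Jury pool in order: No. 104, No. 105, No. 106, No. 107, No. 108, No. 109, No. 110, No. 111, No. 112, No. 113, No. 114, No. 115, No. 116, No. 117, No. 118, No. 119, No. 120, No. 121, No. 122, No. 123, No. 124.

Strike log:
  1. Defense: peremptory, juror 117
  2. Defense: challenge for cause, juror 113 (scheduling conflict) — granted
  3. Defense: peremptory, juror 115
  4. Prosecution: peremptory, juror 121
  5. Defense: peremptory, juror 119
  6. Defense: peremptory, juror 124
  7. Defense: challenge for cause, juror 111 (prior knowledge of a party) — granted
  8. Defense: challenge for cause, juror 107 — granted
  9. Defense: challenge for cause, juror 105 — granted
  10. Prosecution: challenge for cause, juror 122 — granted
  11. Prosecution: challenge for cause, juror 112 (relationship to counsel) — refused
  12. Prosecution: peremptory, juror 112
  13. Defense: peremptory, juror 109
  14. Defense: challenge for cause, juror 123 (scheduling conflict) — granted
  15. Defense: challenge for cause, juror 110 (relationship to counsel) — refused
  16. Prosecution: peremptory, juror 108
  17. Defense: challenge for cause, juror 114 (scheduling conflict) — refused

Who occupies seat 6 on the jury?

Removed: #105, #107, #108, #109, #111, #112, #113, #115, #117, #119, #121, #122, #123, #124. (#110, #114 stay — for-cause denied.)
Seating in order: seats 1–6 → #104, #106, #110, #114, #116, #118; alternates → #120.
So seat 6 is #118.

118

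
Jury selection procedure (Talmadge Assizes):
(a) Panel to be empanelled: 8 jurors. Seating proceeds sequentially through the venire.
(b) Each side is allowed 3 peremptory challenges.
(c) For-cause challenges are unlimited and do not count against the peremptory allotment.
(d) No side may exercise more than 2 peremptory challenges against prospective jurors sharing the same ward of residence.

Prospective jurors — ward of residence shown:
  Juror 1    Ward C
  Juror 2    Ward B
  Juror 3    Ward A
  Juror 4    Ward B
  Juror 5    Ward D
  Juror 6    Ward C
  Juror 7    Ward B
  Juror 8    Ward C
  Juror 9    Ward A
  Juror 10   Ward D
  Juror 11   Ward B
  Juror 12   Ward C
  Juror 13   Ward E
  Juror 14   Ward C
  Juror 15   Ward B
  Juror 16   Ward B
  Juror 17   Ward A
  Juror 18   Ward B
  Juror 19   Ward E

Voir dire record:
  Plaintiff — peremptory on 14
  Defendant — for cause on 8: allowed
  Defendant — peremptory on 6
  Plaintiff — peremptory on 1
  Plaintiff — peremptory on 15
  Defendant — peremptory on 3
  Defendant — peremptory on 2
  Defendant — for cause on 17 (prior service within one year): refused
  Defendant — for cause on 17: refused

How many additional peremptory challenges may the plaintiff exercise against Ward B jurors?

Plaintiff peremptories so far: #14, #1, #15 — 3 of 3 used, 0 left overall.
Against Ward B: #15 — 1 used; per-ward cap 2 leaves 1.
Binding limit: min(0, 1) = 0.

0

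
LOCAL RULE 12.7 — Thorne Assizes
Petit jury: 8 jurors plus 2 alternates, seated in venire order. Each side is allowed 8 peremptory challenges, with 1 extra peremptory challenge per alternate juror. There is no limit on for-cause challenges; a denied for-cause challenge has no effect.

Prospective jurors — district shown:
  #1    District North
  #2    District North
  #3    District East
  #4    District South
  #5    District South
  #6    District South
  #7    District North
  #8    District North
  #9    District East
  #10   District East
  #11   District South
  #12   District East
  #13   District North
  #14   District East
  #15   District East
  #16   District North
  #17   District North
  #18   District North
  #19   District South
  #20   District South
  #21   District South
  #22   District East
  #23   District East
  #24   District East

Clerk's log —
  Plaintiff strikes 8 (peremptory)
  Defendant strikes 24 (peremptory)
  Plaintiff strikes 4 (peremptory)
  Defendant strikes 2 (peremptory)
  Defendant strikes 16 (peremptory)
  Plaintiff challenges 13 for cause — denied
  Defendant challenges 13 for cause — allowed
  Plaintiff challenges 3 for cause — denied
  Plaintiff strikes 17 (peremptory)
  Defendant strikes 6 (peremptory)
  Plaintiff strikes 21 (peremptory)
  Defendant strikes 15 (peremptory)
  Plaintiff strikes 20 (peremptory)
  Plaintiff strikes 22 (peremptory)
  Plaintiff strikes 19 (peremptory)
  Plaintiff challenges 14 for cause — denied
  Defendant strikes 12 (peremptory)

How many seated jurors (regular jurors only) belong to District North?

2

Removed: #2, #4, #6, #8, #12, #13, #15, #16, #17, #19, #20, #21, #22, #24.
Seated jurors 1–8: #1, #3, #5, #7, #9, #10, #11, #14 (alternates #18, #23 not counted).
Of those, in District North: #1, #7 → 2.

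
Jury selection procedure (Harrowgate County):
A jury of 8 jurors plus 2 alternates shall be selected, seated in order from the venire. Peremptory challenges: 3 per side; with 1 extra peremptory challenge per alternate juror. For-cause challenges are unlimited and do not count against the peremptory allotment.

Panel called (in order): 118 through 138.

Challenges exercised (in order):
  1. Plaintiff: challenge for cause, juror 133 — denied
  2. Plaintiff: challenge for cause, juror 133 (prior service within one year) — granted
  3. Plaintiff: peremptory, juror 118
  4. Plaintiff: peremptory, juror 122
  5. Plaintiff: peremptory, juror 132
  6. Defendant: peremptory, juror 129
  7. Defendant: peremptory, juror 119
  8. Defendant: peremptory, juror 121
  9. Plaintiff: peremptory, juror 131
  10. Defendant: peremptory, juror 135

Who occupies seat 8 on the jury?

Removed: #118, #119, #121, #122, #129, #131, #132, #133, #135.
Filling seats in venire order through position 8: #120, #123, #124, #125, #126, #127, #128, #130.
So seat 8 is #130.

130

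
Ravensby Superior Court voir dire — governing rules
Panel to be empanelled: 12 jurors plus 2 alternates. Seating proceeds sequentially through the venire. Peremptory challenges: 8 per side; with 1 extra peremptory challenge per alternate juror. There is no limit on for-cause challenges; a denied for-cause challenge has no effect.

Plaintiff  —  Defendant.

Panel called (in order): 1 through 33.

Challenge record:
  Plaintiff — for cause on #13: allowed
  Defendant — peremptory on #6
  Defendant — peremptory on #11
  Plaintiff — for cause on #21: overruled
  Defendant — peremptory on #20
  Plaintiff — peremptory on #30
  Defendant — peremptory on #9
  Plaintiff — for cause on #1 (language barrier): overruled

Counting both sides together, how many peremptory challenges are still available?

Plaintiff allotment: 8 base + 1 × 2 alternates = 10. Defendant allotment: 8 base + 1 × 2 alternates = 10.
Plaintiff peremptories used: #30 — 1 (for-cause on #13, #21, #1 don't count).
Defendant peremptories used: #6, #11, #20, #9 — 4.
Remaining: (10 − 1) + (10 − 4) = 15.

15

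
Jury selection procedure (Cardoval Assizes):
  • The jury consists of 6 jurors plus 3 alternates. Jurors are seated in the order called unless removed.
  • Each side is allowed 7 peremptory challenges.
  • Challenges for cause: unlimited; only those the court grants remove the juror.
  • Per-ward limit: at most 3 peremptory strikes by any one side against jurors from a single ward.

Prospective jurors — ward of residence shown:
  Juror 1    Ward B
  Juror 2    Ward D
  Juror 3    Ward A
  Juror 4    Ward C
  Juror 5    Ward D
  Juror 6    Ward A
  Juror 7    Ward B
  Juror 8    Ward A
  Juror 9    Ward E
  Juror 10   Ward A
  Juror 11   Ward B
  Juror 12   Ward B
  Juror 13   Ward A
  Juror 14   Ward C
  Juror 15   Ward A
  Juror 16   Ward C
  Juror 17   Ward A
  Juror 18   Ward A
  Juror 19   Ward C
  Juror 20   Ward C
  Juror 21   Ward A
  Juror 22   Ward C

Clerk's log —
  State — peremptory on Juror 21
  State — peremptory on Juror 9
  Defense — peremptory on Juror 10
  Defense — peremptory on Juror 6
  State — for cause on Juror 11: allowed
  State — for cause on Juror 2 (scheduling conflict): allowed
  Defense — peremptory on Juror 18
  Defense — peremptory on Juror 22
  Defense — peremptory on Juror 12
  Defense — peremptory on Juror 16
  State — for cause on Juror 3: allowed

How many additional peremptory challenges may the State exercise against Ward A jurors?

2

State peremptories so far: #21, #9 — 2 of 7 used, 5 left overall.
Against Ward A: #21 — 1 used; per-ward cap 3 leaves 2.
Binding limit: min(5, 2) = 2.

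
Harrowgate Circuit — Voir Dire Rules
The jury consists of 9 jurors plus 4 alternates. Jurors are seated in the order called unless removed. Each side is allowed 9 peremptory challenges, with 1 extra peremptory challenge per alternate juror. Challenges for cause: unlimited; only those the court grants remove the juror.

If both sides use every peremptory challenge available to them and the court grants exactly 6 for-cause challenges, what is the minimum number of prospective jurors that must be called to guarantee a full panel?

Seats to fill: 9 + 4 alternates = 13.
Peremptories: 9 + 1×4 = 13 per side × 2 sides = 26.
For-cause removals: 6.
Minimum venire: 13 + 26 + 6 = 45.

45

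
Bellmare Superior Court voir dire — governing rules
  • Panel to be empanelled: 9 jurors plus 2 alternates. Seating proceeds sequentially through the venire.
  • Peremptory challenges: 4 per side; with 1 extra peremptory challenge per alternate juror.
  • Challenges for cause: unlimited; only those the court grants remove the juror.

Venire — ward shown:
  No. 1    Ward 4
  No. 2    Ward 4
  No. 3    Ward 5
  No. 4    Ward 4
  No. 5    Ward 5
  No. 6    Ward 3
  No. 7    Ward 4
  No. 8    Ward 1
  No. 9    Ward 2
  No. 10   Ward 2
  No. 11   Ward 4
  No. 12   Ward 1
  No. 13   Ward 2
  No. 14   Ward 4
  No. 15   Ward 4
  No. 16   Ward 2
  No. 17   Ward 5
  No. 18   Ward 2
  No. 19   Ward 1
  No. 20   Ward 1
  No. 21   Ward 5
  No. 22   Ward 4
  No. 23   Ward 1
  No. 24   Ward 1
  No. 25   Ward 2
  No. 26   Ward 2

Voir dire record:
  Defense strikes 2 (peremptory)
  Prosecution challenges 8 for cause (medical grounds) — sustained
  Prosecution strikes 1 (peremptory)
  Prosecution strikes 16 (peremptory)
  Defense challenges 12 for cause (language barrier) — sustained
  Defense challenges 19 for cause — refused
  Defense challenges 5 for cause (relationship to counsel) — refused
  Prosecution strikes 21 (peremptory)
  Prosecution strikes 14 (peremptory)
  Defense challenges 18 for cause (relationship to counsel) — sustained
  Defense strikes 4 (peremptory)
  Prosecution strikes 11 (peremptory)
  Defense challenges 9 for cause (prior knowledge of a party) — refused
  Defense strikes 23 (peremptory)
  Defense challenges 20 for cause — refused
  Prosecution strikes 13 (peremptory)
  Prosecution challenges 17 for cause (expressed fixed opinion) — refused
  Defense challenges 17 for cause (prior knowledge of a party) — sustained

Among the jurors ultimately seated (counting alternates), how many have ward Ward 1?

3

Removed: #1, #2, #4, #8, #11, #12, #13, #14, #16, #17, #18, #21, #23.
Seated (11 incl. alternates): #3, #5, #6, #7, #9, #10, #15, #19, #20, #22, #24.
Of those, in Ward 1: #19, #20, #24 → 3.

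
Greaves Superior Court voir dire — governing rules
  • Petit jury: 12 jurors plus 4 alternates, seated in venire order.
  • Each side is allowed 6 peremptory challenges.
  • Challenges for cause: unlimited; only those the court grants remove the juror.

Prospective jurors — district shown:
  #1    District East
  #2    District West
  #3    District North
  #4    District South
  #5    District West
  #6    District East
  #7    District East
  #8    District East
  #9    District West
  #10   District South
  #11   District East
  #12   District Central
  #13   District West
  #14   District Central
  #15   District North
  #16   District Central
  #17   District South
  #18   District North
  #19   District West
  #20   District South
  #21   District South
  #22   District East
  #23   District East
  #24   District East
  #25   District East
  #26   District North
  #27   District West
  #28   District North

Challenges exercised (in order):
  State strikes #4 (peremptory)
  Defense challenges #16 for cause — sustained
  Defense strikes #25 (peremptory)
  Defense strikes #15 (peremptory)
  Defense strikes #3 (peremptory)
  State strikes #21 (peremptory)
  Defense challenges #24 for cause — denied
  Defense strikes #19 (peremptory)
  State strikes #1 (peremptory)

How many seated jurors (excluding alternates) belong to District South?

2

Removed: #1, #3, #4, #15, #16, #19, #21, #25.
Seated jurors 1–12: #2, #5, #6, #7, #8, #9, #10, #11, #12, #13, #14, #17 (alternates #18, #20, #22, #23 not counted).
Of those, in District South: #10, #17 → 2.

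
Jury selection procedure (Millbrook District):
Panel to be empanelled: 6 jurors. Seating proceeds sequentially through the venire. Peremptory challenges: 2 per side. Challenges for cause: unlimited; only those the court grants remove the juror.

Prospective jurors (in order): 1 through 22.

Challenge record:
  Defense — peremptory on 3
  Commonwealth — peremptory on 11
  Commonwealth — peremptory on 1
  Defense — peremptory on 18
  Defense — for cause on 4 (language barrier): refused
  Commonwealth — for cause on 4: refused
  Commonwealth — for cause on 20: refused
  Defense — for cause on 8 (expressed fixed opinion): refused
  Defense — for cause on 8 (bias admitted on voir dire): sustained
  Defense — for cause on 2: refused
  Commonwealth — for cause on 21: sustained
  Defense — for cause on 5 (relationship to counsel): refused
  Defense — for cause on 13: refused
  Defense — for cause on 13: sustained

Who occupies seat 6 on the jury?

9

Removed: #1, #3, #8, #11, #13, #18, #21. (#2, #4, #5, #20 stay — for-cause denied.)
Filling seats in venire order through position 6: #2, #4, #5, #6, #7, #9.
So seat 6 is #9.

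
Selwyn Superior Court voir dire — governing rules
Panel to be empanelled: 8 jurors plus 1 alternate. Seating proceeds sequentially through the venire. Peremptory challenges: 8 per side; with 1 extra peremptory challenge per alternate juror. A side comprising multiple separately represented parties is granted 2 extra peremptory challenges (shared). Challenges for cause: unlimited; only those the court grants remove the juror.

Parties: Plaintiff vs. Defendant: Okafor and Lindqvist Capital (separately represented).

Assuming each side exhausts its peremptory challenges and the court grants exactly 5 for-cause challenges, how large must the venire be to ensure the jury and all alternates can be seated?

Seats to fill: 8 + 1 alternates = 9.
Peremptories — Plaintiff: 8 + 1×1 = 9; Defendant: 8 + 1×1 + 2 = 11; total 20.
For-cause removals: 5.
Minimum venire: 9 + 20 + 5 = 34.

34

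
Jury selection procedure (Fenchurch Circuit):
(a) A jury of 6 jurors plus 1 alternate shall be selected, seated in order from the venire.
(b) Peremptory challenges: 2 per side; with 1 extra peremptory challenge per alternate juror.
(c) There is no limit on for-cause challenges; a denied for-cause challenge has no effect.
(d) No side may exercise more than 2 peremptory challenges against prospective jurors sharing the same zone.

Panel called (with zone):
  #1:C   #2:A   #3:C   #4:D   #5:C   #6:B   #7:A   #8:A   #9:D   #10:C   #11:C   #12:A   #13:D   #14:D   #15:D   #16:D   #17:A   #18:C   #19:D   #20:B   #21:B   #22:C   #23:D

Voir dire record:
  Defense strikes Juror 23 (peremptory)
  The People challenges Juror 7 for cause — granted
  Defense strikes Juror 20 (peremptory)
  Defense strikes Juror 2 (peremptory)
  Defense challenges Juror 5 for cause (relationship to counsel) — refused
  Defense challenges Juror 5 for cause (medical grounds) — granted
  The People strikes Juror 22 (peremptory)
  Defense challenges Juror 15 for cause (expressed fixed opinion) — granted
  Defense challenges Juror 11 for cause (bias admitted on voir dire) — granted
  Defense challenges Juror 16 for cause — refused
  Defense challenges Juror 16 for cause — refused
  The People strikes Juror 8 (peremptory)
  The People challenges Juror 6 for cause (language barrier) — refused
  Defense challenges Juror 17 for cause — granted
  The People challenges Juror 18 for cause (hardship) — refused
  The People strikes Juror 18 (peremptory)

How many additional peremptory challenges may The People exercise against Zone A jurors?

The People peremptories so far: #22, #8, #18 — 3 of 3 used, 0 left overall.
Against Zone A: #8 — 1 used; per-zone cap 2 leaves 1.
Binding limit: min(0, 1) = 0.

0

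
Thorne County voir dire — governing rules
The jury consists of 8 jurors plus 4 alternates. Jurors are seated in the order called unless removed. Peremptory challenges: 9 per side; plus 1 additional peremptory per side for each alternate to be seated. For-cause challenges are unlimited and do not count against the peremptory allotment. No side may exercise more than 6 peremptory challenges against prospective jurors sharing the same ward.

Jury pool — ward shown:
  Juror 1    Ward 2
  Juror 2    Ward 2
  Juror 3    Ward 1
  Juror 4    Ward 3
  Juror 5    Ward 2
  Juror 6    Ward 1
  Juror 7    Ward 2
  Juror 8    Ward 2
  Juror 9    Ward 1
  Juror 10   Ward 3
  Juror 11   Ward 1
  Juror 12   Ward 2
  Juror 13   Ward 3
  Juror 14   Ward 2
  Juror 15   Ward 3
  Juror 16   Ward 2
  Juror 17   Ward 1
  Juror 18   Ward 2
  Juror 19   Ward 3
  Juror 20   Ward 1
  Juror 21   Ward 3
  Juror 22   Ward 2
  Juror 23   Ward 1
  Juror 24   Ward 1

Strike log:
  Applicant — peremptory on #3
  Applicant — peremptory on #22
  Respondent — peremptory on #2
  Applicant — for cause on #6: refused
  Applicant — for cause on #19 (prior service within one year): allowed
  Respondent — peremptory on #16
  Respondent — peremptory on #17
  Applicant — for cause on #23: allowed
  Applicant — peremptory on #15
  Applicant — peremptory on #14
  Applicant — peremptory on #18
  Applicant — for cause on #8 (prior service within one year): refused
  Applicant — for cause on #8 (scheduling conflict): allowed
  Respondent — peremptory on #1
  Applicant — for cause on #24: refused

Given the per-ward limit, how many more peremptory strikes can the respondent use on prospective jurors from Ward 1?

Respondent peremptories so far: #2, #16, #17, #1 — 4 of 13 used, 9 left overall.
Against Ward 1: #17 — 1 used; per-ward cap 6 leaves 5.
Binding limit: min(9, 5) = 5.

5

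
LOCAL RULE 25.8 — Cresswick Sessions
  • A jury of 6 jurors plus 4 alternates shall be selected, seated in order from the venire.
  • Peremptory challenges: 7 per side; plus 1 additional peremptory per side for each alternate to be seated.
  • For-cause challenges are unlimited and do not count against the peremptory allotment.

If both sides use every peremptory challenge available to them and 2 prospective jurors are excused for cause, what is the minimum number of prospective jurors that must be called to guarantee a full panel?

34

Seats to fill: 6 + 4 alternates = 10.
Peremptories: 7 + 1×4 = 11 per side × 2 sides = 22.
For-cause removals: 2.
Minimum venire: 10 + 22 + 2 = 34.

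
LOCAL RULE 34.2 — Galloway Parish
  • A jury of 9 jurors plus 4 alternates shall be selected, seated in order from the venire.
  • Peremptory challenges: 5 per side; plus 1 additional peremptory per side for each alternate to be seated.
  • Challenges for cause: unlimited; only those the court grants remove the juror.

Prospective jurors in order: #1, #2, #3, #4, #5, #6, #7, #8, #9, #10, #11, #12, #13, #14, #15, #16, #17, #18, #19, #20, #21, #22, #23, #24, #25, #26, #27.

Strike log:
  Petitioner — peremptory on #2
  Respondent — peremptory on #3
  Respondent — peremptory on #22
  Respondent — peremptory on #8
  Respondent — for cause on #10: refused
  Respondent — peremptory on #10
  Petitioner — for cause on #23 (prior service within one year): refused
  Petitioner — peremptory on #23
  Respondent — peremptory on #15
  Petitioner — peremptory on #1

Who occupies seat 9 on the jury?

Removed: #1, #2, #3, #8, #10, #15, #22, #23.
Seating in order: seats 1–9 → #4, #5, #6, #7, #9, #11, #12, #13, #14; alternates → #16, #17, #18, #19.
So seat 9 is #14.

14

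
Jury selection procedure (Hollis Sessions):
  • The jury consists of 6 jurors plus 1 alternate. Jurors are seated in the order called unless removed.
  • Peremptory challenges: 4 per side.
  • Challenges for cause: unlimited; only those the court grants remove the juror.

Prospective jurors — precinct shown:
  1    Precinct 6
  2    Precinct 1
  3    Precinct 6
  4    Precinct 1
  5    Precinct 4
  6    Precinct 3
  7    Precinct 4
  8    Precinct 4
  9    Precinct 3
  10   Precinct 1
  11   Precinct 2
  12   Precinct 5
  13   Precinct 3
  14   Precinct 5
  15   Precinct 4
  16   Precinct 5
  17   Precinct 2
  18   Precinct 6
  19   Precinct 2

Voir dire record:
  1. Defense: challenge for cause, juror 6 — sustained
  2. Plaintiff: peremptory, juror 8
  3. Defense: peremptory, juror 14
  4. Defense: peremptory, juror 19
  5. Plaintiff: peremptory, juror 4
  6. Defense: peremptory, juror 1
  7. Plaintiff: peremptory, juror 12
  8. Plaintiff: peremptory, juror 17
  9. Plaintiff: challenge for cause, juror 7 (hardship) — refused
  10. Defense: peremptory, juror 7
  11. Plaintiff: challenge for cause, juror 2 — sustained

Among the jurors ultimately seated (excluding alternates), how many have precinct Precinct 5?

Removed: #1, #2, #4, #6, #7, #8, #12, #14, #17, #19.
Seated jurors 1–6: #3, #5, #9, #10, #11, #13 (alternates #15 not counted).
None of those are in Precinct 5 → 0.

0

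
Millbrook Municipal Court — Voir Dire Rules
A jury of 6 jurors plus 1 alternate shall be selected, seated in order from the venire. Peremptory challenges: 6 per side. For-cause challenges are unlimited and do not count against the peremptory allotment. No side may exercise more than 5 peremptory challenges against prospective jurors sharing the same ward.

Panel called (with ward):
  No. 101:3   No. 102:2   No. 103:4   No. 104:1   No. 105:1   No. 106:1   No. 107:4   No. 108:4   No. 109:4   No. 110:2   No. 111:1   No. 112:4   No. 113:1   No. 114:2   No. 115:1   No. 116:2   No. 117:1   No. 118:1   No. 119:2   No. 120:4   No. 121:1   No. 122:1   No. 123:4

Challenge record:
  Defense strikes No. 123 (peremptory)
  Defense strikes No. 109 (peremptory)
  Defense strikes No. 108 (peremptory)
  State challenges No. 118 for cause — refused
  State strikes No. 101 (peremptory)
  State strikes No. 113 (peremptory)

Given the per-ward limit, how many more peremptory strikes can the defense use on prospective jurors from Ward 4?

2

Defense peremptories so far: #123, #109, #108 — 3 of 6 used, 3 left overall.
Against Ward 4: #123, #109, #108 — 3 used; per-ward cap 5 leaves 2.
Binding limit: min(3, 2) = 2.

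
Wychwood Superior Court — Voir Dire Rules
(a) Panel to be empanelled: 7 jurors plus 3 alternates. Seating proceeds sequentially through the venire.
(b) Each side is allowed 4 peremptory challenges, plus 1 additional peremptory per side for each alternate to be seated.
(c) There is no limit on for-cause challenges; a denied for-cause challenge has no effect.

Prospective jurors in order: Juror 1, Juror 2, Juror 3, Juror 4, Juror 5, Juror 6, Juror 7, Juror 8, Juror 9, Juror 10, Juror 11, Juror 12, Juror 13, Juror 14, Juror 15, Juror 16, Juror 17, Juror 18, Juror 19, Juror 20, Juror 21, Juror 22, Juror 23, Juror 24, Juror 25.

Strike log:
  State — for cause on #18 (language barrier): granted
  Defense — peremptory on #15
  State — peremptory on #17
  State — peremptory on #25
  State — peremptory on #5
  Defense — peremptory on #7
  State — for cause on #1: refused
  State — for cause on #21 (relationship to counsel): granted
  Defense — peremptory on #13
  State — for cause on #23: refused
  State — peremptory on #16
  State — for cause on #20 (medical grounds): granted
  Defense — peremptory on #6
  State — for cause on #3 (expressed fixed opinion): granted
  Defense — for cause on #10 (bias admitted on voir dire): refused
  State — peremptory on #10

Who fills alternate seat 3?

22

Removed: #3, #5, #6, #7, #10, #13, #15, #16, #17, #18, #20, #21, #25. (#1, #23 stay — for-cause denied.)
Seating in order: seats 1–7 → #1, #2, #4, #8, #9, #11, #12; alternates → #14, #19, #22.
So alternate 3 is #22.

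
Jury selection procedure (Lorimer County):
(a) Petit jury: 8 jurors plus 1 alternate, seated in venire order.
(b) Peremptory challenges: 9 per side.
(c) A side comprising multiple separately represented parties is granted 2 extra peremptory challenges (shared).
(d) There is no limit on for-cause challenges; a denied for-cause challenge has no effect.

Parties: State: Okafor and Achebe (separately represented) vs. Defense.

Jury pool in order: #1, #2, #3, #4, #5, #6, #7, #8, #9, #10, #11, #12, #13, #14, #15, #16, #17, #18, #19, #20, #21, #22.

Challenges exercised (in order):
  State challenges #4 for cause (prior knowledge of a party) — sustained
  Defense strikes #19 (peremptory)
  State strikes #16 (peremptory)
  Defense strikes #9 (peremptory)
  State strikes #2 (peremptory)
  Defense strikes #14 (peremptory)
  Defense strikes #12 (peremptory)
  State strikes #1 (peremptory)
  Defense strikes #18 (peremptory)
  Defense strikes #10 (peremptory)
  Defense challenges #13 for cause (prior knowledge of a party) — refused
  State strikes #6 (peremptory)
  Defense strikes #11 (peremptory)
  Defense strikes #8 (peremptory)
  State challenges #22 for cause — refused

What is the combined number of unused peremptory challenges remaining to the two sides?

State allotment: 9 base + 2 multi-party = 11. Defense allotment: 9.
State peremptories used: #16, #2, #1, #6 — 4 (for-cause on #4, #22 don't count).
Defense peremptories used: #19, #9, #14, #12, #18, #10, #11, #8 — 8 (the for-cause on #13 doesn't count).
Remaining: (11 − 4) + (9 − 8) = 8.

8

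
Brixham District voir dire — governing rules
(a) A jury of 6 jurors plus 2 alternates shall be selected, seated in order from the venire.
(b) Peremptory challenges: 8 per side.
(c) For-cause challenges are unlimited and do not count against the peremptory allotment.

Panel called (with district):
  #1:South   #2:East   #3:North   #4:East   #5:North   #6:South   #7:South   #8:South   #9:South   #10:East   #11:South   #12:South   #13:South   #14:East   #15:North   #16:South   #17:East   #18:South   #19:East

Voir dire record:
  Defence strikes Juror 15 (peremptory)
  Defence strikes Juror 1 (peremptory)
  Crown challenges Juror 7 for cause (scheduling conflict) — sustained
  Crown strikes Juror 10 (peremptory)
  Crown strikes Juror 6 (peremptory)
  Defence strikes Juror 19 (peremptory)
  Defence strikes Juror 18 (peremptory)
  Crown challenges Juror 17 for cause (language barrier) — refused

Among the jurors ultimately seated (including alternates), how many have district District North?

Removed: #1, #6, #7, #10, #15, #18, #19.
Seated (8 incl. alternates): #2, #3, #4, #5, #8, #9, #11, #12.
Of those, in District North: #3, #5 → 2.

2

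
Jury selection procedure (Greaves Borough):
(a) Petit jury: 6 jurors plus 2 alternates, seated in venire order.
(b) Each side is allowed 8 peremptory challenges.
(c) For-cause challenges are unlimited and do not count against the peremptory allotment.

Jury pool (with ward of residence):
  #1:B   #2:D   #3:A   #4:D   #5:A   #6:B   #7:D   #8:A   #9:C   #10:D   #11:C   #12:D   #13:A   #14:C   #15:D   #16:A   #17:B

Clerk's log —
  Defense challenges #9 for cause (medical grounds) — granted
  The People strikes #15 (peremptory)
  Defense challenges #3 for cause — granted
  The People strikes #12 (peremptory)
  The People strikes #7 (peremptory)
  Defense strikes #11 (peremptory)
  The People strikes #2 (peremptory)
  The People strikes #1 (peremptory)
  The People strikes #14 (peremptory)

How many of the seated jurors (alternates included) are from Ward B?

Removed: #1, #2, #3, #7, #9, #11, #12, #14, #15.
Seated (8 incl. alternates): #4, #5, #6, #8, #10, #13, #16, #17.
Of those, in Ward B: #6, #17 → 2.

2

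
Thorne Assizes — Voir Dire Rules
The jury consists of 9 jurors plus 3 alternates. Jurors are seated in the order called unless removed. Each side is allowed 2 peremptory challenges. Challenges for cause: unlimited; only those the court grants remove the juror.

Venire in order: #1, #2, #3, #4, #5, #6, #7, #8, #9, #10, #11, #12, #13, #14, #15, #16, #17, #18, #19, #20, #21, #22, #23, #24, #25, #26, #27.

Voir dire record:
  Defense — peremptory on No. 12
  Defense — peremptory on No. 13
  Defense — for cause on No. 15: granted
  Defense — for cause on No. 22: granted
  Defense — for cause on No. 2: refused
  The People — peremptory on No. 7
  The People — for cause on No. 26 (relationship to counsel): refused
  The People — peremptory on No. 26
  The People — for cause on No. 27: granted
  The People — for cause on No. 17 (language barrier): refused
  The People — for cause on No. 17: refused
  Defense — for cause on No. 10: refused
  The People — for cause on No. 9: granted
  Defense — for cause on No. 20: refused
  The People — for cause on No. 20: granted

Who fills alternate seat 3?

Removed: #7, #9, #12, #13, #15, #20, #22, #26, #27. (#2, #10, #17 stay — for-cause denied.)
Seating in order: seats 1–9 → #1, #2, #3, #4, #5, #6, #8, #10, #11; alternates → #14, #16, #17.
So alternate 3 is #17.

17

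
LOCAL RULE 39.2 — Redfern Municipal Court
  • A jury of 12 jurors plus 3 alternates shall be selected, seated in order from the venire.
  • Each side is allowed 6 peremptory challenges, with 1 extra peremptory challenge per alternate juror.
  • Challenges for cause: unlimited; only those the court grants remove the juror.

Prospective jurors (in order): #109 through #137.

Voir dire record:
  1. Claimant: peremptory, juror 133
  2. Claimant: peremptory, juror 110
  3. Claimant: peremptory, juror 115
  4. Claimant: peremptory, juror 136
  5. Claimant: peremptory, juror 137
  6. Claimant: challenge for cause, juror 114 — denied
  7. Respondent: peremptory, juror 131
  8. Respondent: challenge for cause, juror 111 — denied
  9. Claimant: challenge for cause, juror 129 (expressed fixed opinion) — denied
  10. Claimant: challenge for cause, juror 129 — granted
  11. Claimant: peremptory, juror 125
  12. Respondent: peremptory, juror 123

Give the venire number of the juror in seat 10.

Removed: #110, #115, #123, #125, #129, #131, #133, #136, #137. (#111, #114 stay — for-cause denied.)
Filling seats in venire order through position 10: #109, #111, #112, #113, #114, #116, #117, #118, #119, #120.
So seat 10 is #120.

120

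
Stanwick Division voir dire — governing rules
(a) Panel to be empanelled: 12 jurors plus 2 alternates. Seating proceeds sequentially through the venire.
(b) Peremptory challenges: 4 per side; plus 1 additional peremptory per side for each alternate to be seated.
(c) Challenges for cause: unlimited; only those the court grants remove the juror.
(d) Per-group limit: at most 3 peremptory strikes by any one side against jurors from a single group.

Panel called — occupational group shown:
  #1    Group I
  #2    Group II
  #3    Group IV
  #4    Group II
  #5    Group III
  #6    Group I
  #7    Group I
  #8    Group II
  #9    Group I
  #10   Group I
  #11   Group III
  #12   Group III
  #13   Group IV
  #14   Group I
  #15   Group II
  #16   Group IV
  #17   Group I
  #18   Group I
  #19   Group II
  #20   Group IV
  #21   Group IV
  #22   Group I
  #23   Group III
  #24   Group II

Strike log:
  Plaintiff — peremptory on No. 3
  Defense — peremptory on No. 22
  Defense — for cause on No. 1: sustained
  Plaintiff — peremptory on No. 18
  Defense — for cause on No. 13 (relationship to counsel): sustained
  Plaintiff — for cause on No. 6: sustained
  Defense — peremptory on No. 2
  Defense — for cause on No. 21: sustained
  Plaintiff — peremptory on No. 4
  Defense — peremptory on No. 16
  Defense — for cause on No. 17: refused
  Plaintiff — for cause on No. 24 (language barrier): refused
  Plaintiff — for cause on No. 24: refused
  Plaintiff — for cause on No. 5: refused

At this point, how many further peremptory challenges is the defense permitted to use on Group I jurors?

Defense peremptories so far: #22, #2, #16 — 3 of 6 used, 3 left overall.
Against Group I: #22 — 1 used; per-group cap 3 leaves 2.
Binding limit: min(3, 2) = 2.

2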